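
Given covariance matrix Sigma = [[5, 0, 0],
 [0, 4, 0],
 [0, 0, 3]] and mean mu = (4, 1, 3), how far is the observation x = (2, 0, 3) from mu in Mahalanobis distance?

Step 1 — centre the observation: (x - mu) = (-2, -1, 0).

Step 2 — invert Sigma (cofactor / det for 3×3, or solve directly):
  Sigma^{-1} = [[0.2, 0, 0],
 [0, 0.25, 0],
 [0, 0, 0.3333]].

Step 3 — form the quadratic (x - mu)^T · Sigma^{-1} · (x - mu):
  Sigma^{-1} · (x - mu) = (-0.4, -0.25, 0).
  (x - mu)^T · [Sigma^{-1} · (x - mu)] = (-2)·(-0.4) + (-1)·(-0.25) + (0)·(0) = 1.05.

Step 4 — take square root: d = √(1.05) ≈ 1.0247.

d(x, mu) = √(1.05) ≈ 1.0247


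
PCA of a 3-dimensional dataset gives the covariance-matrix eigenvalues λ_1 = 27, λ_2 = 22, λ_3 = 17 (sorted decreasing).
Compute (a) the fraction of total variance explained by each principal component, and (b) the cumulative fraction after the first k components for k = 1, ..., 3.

Step 1 — total variance = trace(Sigma) = Σ λ_i = 27 + 22 + 17 = 66.

Step 2 — fraction explained by component i = λ_i / Σ λ:
  PC1: 27/66 = 0.4091
  PC2: 22/66 = 0.3333
  PC3: 17/66 = 0.2576

Step 3 — cumulative fraction after k components = (λ_1 + ... + λ_k) / Σ λ:
  k = 1: 27/66 = 0.4091
  k = 2: (27 + 22)/66 = 49/66 = 0.7424
  k = 3: (27 + 22 + 17)/66 = 66/66 = 1

Summary (fraction, with percent):

explained: PC1 0.4091 (40.91%), PC2 0.3333 (33.33%), PC3 0.2576 (25.76%);  cumulative: 0.4091, 0.7424, 1


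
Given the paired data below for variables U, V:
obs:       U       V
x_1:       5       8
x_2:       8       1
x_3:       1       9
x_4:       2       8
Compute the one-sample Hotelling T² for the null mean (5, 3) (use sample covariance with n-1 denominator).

Step 1 — sample mean vector:
  mean(U) = (5 + 8 + 1 + 2) / 4 = 16/4 = 4
  mean(V) = (8 + 1 + 9 + 8) / 4 = 26/4 = 6.5
  x̄ = (4, 6.5),  deviation x̄ - mu_0 = (4, 6.5) - (5, 3) = (-1, 3.5).

Step 2 — sample covariance matrix, S[i,j] = (1/(n-1)) · Σ_k (x_{k,i} - mean_i) · (x_{k,j} - mean_j), divisor n-1 = 3:
  S[U,U] = ((1)·(1) + (4)·(4) + (-3)·(-3) + (-2)·(-2)) / 3 = 30/3 = 10
  S[U,V] = ((1)·(1.5) + (4)·(-5.5) + (-3)·(2.5) + (-2)·(1.5)) / 3 = -31/3 = -10.3333
  S[V,V] = ((1.5)·(1.5) + (-5.5)·(-5.5) + (2.5)·(2.5) + (1.5)·(1.5)) / 3 = 41/3 = 13.6667
  S = [[10, -10.3333],
 [-10.3333, 13.6667]].

Step 3 — invert S. det(S) = 10·13.6667 - (-10.3333)² = 29.8889.
  S^{-1} = (1/det) · [[d, -b], [-b, a]] = [[0.4572, 0.3457],
 [0.3457, 0.3346]].

Step 4 — quadratic form (x̄ - mu_0)^T · S^{-1} · (x̄ - mu_0):
  S^{-1} · (x̄ - mu_0) = (0.7528, 0.8253),
  (x̄ - mu_0)^T · [...] = (-1)·(0.7528) + (3.5)·(0.8253) = 2.1357.

Step 5 — scale by n: T² = 4 · 2.1357 = 8.5428.

T² ≈ 8.5428


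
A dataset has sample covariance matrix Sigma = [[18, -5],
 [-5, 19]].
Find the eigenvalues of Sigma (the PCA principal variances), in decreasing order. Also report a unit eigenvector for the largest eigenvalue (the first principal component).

Step 1 — characteristic polynomial of 2×2 Sigma:
  det(Sigma - λI) = λ² - trace · λ + det = 0.
  trace = 18 + 19 = 37, det = 18·19 - (-5)² = 317.
Step 2 — discriminant:
  Δ = trace² - 4·det = 1369 - 1268 = 101.
Step 3 — eigenvalues:
  λ = (trace ± √Δ)/2 = (37 ± 10.0499)/2,
  λ_1 = 23.5249,  λ_2 = 13.4751.

Step 4 — unit eigenvector for λ_1: solve (Sigma - λ_1 I)v = 0. First row:
  (18 - 23.5249)·v_x + (-5)·v_y = 0, i.e. (-5.5249)·v_x + (-5)·v_y = 0,
  so v ∝ (b, λ_1 - a) = (-5, 5.5249); multiply by -1 so the first entry is positive: u = (5, -5.5249).
  ||u|| = √((5)² + (-5.5249)²) = √(55.5249) ≈ 7.4515,
  v_1 = u/||u|| ≈ (0.671, -0.7415) (||v_1|| = 1).

λ_1 = 23.5249,  λ_2 = 13.4751;  v_1 ≈ (0.671, -0.7415)


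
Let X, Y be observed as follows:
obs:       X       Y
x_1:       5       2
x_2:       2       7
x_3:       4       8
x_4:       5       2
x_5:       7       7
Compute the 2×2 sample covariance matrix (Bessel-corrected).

Step 1 — column means:
  mean(X) = (5 + 2 + 4 + 5 + 7) / 5 = 23/5 = 4.6
  mean(Y) = (2 + 7 + 8 + 2 + 7) / 5 = 26/5 = 5.2

Step 2 — sample covariance S[i,j] = (1/(n-1)) · Σ_k (x_{k,i} - mean_i) · (x_{k,j} - mean_j), with n-1 = 4.
  S[X,X] = ((0.4)·(0.4) + (-2.6)·(-2.6) + (-0.6)·(-0.6) + (0.4)·(0.4) + (2.4)·(2.4)) / 4 = 13.2/4 = 3.3
  S[X,Y] = ((0.4)·(-3.2) + (-2.6)·(1.8) + (-0.6)·(2.8) + (0.4)·(-3.2) + (2.4)·(1.8)) / 4 = -4.6/4 = -1.15
  S[Y,Y] = ((-3.2)·(-3.2) + (1.8)·(1.8) + (2.8)·(2.8) + (-3.2)·(-3.2) + (1.8)·(1.8)) / 4 = 34.8/4 = 8.7

S is symmetric (S[j,i] = S[i,j]). Assembling:

S = [[3.3, -1.15],
 [-1.15, 8.7]]


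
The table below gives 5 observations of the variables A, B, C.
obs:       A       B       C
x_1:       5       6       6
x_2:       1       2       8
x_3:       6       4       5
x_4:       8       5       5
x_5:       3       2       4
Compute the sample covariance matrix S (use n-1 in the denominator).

Step 1 — column means:
  mean(A) = (5 + 1 + 6 + 8 + 3) / 5 = 23/5 = 4.6
  mean(B) = (6 + 2 + 4 + 5 + 2) / 5 = 19/5 = 3.8
  mean(C) = (6 + 8 + 5 + 5 + 4) / 5 = 28/5 = 5.6

Step 2 — sample covariance S[i,j] = (1/(n-1)) · Σ_k (x_{k,i} - mean_i) · (x_{k,j} - mean_j), with n-1 = 4.
  S[A,A] = ((0.4)·(0.4) + (-3.6)·(-3.6) + (1.4)·(1.4) + (3.4)·(3.4) + (-1.6)·(-1.6)) / 4 = 29.2/4 = 7.3
  S[A,B] = ((0.4)·(2.2) + (-3.6)·(-1.8) + (1.4)·(0.2) + (3.4)·(1.2) + (-1.6)·(-1.8)) / 4 = 14.6/4 = 3.65
  S[A,C] = ((0.4)·(0.4) + (-3.6)·(2.4) + (1.4)·(-0.6) + (3.4)·(-0.6) + (-1.6)·(-1.6)) / 4 = -8.8/4 = -2.2
  S[B,B] = ((2.2)·(2.2) + (-1.8)·(-1.8) + (0.2)·(0.2) + (1.2)·(1.2) + (-1.8)·(-1.8)) / 4 = 12.8/4 = 3.2
  S[B,C] = ((2.2)·(0.4) + (-1.8)·(2.4) + (0.2)·(-0.6) + (1.2)·(-0.6) + (-1.8)·(-1.6)) / 4 = -1.4/4 = -0.35
  S[C,C] = ((0.4)·(0.4) + (2.4)·(2.4) + (-0.6)·(-0.6) + (-0.6)·(-0.6) + (-1.6)·(-1.6)) / 4 = 9.2/4 = 2.3

S is symmetric (S[j,i] = S[i,j]). Assembling:

S = [[7.3, 3.65, -2.2],
 [3.65, 3.2, -0.35],
 [-2.2, -0.35, 2.3]]


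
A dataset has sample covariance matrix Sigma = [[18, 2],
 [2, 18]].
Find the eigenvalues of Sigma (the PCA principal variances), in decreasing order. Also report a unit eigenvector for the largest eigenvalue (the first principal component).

Step 1 — characteristic polynomial of 2×2 Sigma:
  det(Sigma - λI) = λ² - trace · λ + det = 0.
  trace = 18 + 18 = 36, det = 18·18 - (2)² = 320.
Step 2 — discriminant:
  Δ = trace² - 4·det = 1296 - 1280 = 16.
Step 3 — eigenvalues:
  λ = (trace ± √Δ)/2 = (36 ± 4)/2,
  λ_1 = 20,  λ_2 = 16.

Step 4 — unit eigenvector for λ_1: solve (Sigma - λ_1 I)v = 0. First row:
  (18 - 20)·v_x + (2)·v_y = 0, i.e. (-2)·v_x + (2)·v_y = 0,
  so v ∝ (b, λ_1 - a) = (2, 2) = u.
  ||u|| = √((2)² + (2)²) = √(8) ≈ 2.8284,
  v_1 = u/||u|| ≈ (0.7071, 0.7071) (||v_1|| = 1).

λ_1 = 20,  λ_2 = 16;  v_1 ≈ (0.7071, 0.7071)


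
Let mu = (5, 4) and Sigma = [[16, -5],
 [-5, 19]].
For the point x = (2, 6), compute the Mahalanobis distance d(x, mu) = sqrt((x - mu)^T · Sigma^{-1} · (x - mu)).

Step 1 — centre the observation: (x - mu) = (-3, 2).

Step 2 — invert Sigma. det(Sigma) = 16·19 - (-5)² = 279.
  Sigma^{-1} = (1/det) · [[d, -b], [-b, a]] = [[0.0681, 0.0179],
 [0.0179, 0.0573]].

Step 3 — form the quadratic (x - mu)^T · Sigma^{-1} · (x - mu):
  Sigma^{-1} · (x - mu) = (-0.1685, 0.0609).
  (x - mu)^T · [Sigma^{-1} · (x - mu)] = (-3)·(-0.1685) + (2)·(0.0609) = 0.6272.

Step 4 — take square root: d = √(0.6272) ≈ 0.792.

d(x, mu) = √(0.6272) ≈ 0.792


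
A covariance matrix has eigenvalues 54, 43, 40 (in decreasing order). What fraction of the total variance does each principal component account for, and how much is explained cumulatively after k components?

Step 1 — total variance = trace(Sigma) = Σ λ_i = 54 + 43 + 40 = 137.

Step 2 — fraction explained by component i = λ_i / Σ λ:
  PC1: 54/137 = 0.3942
  PC2: 43/137 = 0.3139
  PC3: 40/137 = 0.292

Step 3 — cumulative fraction after k components = (λ_1 + ... + λ_k) / Σ λ:
  k = 1: 54/137 = 0.3942
  k = 2: (54 + 43)/137 = 97/137 = 0.708
  k = 3: (54 + 43 + 40)/137 = 137/137 = 1

Summary (fraction, with percent):

explained: PC1 0.3942 (39.42%), PC2 0.3139 (31.39%), PC3 0.292 (29.2%);  cumulative: 0.3942, 0.708, 1


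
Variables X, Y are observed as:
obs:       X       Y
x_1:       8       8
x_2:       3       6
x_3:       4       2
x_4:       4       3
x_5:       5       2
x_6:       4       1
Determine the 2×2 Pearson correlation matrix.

Step 1 — column means:
  mean(X) = (8 + 3 + 4 + 4 + 5 + 4) / 6 = 28/6 = 4.6667
  mean(Y) = (8 + 6 + 2 + 3 + 2 + 1) / 6 = 22/6 = 3.6667

Step 2 — sample variances and covariances s[i,j] = (1/(n-1)) · Σ_k (x_{k,i} - mean_i) · (x_{k,j} - mean_j), with n-1 = 5:
  s[X,X] = ((3.3333)·(3.3333) + (-1.6667)·(-1.6667) + (-0.6667)·(-0.6667) + (-0.6667)·(-0.6667) + (0.3333)·(0.3333) + (-0.6667)·(-0.6667)) / 5 = 15.3333/5 = 3.0667
  s[X,Y] = ((3.3333)·(4.3333) + (-1.6667)·(2.3333) + (-0.6667)·(-1.6667) + (-0.6667)·(-0.6667) + (0.3333)·(-1.6667) + (-0.6667)·(-2.6667)) / 5 = 13.3333/5 = 2.6667
  s[Y,Y] = ((4.3333)·(4.3333) + (2.3333)·(2.3333) + (-1.6667)·(-1.6667) + (-0.6667)·(-0.6667) + (-1.6667)·(-1.6667) + (-2.6667)·(-2.6667)) / 5 = 37.3333/5 = 7.4667
  Sample standard deviations s_i = √(s[i,i]):
  s(X) = √(3.0667) = 1.7512
  s(Y) = √(7.4667) = 2.7325

Step 3 — r_{ij} = s_{ij} / (s_i · s_j):
  r[X,X] = 1 (diagonal).
  r[X,Y] = 2.6667 / (1.7512 · 2.7325) = 2.6667 / 4.7852 = 0.5573
  r[Y,Y] = 1 (diagonal).

R is symmetric with unit diagonal. Assembling:

R = [[1, 0.5573],
 [0.5573, 1]]


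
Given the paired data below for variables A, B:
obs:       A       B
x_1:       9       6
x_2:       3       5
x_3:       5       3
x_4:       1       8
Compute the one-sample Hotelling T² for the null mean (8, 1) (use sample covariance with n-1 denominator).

Step 1 — sample mean vector:
  mean(A) = (9 + 3 + 5 + 1) / 4 = 18/4 = 4.5
  mean(B) = (6 + 5 + 3 + 8) / 4 = 22/4 = 5.5
  x̄ = (4.5, 5.5),  deviation x̄ - mu_0 = (4.5, 5.5) - (8, 1) = (-3.5, 4.5).

Step 2 — sample covariance matrix, S[i,j] = (1/(n-1)) · Σ_k (x_{k,i} - mean_i) · (x_{k,j} - mean_j), divisor n-1 = 3:
  S[A,A] = ((4.5)·(4.5) + (-1.5)·(-1.5) + (0.5)·(0.5) + (-3.5)·(-3.5)) / 3 = 35/3 = 11.6667
  S[A,B] = ((4.5)·(0.5) + (-1.5)·(-0.5) + (0.5)·(-2.5) + (-3.5)·(2.5)) / 3 = -7/3 = -2.3333
  S[B,B] = ((0.5)·(0.5) + (-0.5)·(-0.5) + (-2.5)·(-2.5) + (2.5)·(2.5)) / 3 = 13/3 = 4.3333
  S = [[11.6667, -2.3333],
 [-2.3333, 4.3333]].

Step 3 — invert S. det(S) = 11.6667·4.3333 - (-2.3333)² = 45.1111.
  S^{-1} = (1/det) · [[d, -b], [-b, a]] = [[0.0961, 0.0517],
 [0.0517, 0.2586]].

Step 4 — quadratic form (x̄ - mu_0)^T · S^{-1} · (x̄ - mu_0):
  S^{-1} · (x̄ - mu_0) = (-0.1034, 0.9828),
  (x̄ - mu_0)^T · [...] = (-3.5)·(-0.1034) + (4.5)·(0.9828) = 4.7845.

Step 5 — scale by n: T² = 4 · 4.7845 = 19.1379.

T² ≈ 19.1379


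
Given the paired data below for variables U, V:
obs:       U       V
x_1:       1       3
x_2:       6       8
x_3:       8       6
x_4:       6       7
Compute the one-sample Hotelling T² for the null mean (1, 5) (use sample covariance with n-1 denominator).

Step 1 — sample mean vector:
  mean(U) = (1 + 6 + 8 + 6) / 4 = 21/4 = 5.25
  mean(V) = (3 + 8 + 6 + 7) / 4 = 24/4 = 6
  x̄ = (5.25, 6),  deviation x̄ - mu_0 = (5.25, 6) - (1, 5) = (4.25, 1).

Step 2 — sample covariance matrix, S[i,j] = (1/(n-1)) · Σ_k (x_{k,i} - mean_i) · (x_{k,j} - mean_j), divisor n-1 = 3:
  S[U,U] = ((-4.25)·(-4.25) + (0.75)·(0.75) + (2.75)·(2.75) + (0.75)·(0.75)) / 3 = 26.75/3 = 8.9167
  S[U,V] = ((-4.25)·(-3) + (0.75)·(2) + (2.75)·(0) + (0.75)·(1)) / 3 = 15/3 = 5
  S[V,V] = ((-3)·(-3) + (2)·(2) + (0)·(0) + (1)·(1)) / 3 = 14/3 = 4.6667
  S = [[8.9167, 5],
 [5, 4.6667]].

Step 3 — invert S. det(S) = 8.9167·4.6667 - (5)² = 16.6111.
  S^{-1} = (1/det) · [[d, -b], [-b, a]] = [[0.2809, -0.301],
 [-0.301, 0.5368]].

Step 4 — quadratic form (x̄ - mu_0)^T · S^{-1} · (x̄ - mu_0):
  S^{-1} · (x̄ - mu_0) = (0.893, -0.7425),
  (x̄ - mu_0)^T · [...] = (4.25)·(0.893) + (1)·(-0.7425) = 3.0527.

Step 5 — scale by n: T² = 4 · 3.0527 = 12.2107.

T² ≈ 12.2107


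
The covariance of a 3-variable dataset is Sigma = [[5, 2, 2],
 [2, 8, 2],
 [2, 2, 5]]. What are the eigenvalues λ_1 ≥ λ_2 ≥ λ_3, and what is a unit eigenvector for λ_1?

Step 1 — characteristic polynomial p(λ) = det(λI - Sigma) = λ³ - tr·λ² + c_1·λ - det, where tr = trace, c_1 = sum of the principal 2×2 minors, det = det(Sigma):
  tr = 5 + 8 + 5 = 18,
  c_1 = (5·8 - (2)²) + (5·5 - (2)²) + (8·5 - (2)²) = 36 + 21 + 36 = 93,
  det = 5·(8·5 - (2)²) - (2)·((2)·5 - (2)·(2)) + (2)·((2)·(2) - 8·(2)) = 5·(36) - (2)·(6) + (2)·(-12) = 144.
  So p(λ) = λ³ - 18λ² + 93λ - 144.
Step 2 — look for an integer root (rational root theorem: any rational root is an integer divisor of 144). Testing λ = 3:
  p(3) = 27 - 162 + 279 - 144 = 0  ✓
  Dividing out (λ - 3): p(λ) = (λ - 3)(λ² - 15λ + 48).
Step 3 — remaining eigenvalues from the quadratic λ² - 15λ + 48 = 0:
  Δ = 15² - 4·48 = 225 - 192 = 33,  λ = (15 ± √33)/2 = (15 ± 5.7446)/2 ≈ 10.3723 or 4.6277.
  Sorted: λ_1 = 10.3723,  λ_2 = 4.6277,  λ_3 = 3  (check: sum = 18 = tr ✓).

Step 4 — unit eigenvector for λ_1 ≈ 10.3723: v spans the null space of (Sigma - λ_1 I), whose rows are
  r_1 = (-5.3723, 2, 2),  r_2 = (2, -2.3723, 2),  r_3 = (2, 2, -5.3723).
  v is orthogonal to every row, so take v ∝ r_1 × r_2 = ((2)·(2) - (2)·(-2.3723), (2)·(2) - (-5.3723)·(2), (-5.3723)·(-2.3723) - (2)·(2)) ≈ (8.7446, 14.7446, 8.7446).
  Let u = (8.7446, 14.7446, 8.7446).
  ||u|| = √((8.7446)² + (14.7446)² + (8.7446)²) = √(370.3369) ≈ 19.2441,  v_1 = u/||u|| ≈ (0.4544, 0.7662, 0.4544) (||v_1|| = 1).

λ_1 = 10.3723,  λ_2 = 4.6277,  λ_3 = 3;  v_1 ≈ (0.4544, 0.7662, 0.4544)


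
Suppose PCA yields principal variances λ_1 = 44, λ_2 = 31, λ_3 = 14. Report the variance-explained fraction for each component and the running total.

Step 1 — total variance = trace(Sigma) = Σ λ_i = 44 + 31 + 14 = 89.

Step 2 — fraction explained by component i = λ_i / Σ λ:
  PC1: 44/89 = 0.4944
  PC2: 31/89 = 0.3483
  PC3: 14/89 = 0.1573

Step 3 — cumulative fraction after k components = (λ_1 + ... + λ_k) / Σ λ:
  k = 1: 44/89 = 0.4944
  k = 2: (44 + 31)/89 = 75/89 = 0.8427
  k = 3: (44 + 31 + 14)/89 = 89/89 = 1

Summary (fraction, with percent):

explained: PC1 0.4944 (49.44%), PC2 0.3483 (34.83%), PC3 0.1573 (15.73%);  cumulative: 0.4944, 0.8427, 1


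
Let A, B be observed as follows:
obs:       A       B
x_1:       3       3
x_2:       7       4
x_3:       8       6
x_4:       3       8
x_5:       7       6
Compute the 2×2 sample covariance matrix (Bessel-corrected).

Step 1 — column means:
  mean(A) = (3 + 7 + 8 + 3 + 7) / 5 = 28/5 = 5.6
  mean(B) = (3 + 4 + 6 + 8 + 6) / 5 = 27/5 = 5.4

Step 2 — sample covariance S[i,j] = (1/(n-1)) · Σ_k (x_{k,i} - mean_i) · (x_{k,j} - mean_j), with n-1 = 4.
  S[A,A] = ((-2.6)·(-2.6) + (1.4)·(1.4) + (2.4)·(2.4) + (-2.6)·(-2.6) + (1.4)·(1.4)) / 4 = 23.2/4 = 5.8
  S[A,B] = ((-2.6)·(-2.4) + (1.4)·(-1.4) + (2.4)·(0.6) + (-2.6)·(2.6) + (1.4)·(0.6)) / 4 = -0.2/4 = -0.05
  S[B,B] = ((-2.4)·(-2.4) + (-1.4)·(-1.4) + (0.6)·(0.6) + (2.6)·(2.6) + (0.6)·(0.6)) / 4 = 15.2/4 = 3.8

S is symmetric (S[j,i] = S[i,j]). Assembling:

S = [[5.8, -0.05],
 [-0.05, 3.8]]


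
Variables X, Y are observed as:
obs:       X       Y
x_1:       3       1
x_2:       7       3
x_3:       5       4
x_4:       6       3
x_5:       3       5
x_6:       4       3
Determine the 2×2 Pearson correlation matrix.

Step 1 — column means:
  mean(X) = (3 + 7 + 5 + 6 + 3 + 4) / 6 = 28/6 = 4.6667
  mean(Y) = (1 + 3 + 4 + 3 + 5 + 3) / 6 = 19/6 = 3.1667

Step 2 — sample variances and covariances s[i,j] = (1/(n-1)) · Σ_k (x_{k,i} - mean_i) · (x_{k,j} - mean_j), with n-1 = 5:
  s[X,X] = ((-1.6667)·(-1.6667) + (2.3333)·(2.3333) + (0.3333)·(0.3333) + (1.3333)·(1.3333) + (-1.6667)·(-1.6667) + (-0.6667)·(-0.6667)) / 5 = 13.3333/5 = 2.6667
  s[X,Y] = ((-1.6667)·(-2.1667) + (2.3333)·(-0.1667) + (0.3333)·(0.8333) + (1.3333)·(-0.1667) + (-1.6667)·(1.8333) + (-0.6667)·(-0.1667)) / 5 = 0.3333/5 = 0.0667
  s[Y,Y] = ((-2.1667)·(-2.1667) + (-0.1667)·(-0.1667) + (0.8333)·(0.8333) + (-0.1667)·(-0.1667) + (1.8333)·(1.8333) + (-0.1667)·(-0.1667)) / 5 = 8.8333/5 = 1.7667
  Sample standard deviations s_i = √(s[i,i]):
  s(X) = √(2.6667) = 1.633
  s(Y) = √(1.7667) = 1.3292

Step 3 — r_{ij} = s_{ij} / (s_i · s_j):
  r[X,X] = 1 (diagonal).
  r[X,Y] = 0.0667 / (1.633 · 1.3292) = 0.0667 / 2.1705 = 0.0307
  r[Y,Y] = 1 (diagonal).

R is symmetric with unit diagonal. Assembling:

R = [[1, 0.0307],
 [0.0307, 1]]


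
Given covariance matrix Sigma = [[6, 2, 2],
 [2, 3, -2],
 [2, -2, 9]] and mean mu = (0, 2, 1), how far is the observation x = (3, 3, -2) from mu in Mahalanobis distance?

Step 1 — centre the observation: (x - mu) = (3, 1, -3).

Step 2 — invert Sigma (cofactor / det for 3×3, or solve directly):
  Sigma^{-1} = [[0.3108, -0.2973, -0.1351],
 [-0.2973, 0.6757, 0.2162],
 [-0.1351, 0.2162, 0.1892]].

Step 3 — form the quadratic (x - mu)^T · Sigma^{-1} · (x - mu):
  Sigma^{-1} · (x - mu) = (1.0405, -0.8649, -0.7568).
  (x - mu)^T · [Sigma^{-1} · (x - mu)] = (3)·(1.0405) + (1)·(-0.8649) + (-3)·(-0.7568) = 4.527.

Step 4 — take square root: d = √(4.527) ≈ 2.1277.

d(x, mu) = √(4.527) ≈ 2.1277


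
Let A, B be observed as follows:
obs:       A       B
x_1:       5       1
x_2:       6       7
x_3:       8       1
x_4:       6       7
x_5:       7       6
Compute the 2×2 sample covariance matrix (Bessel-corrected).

Step 1 — column means:
  mean(A) = (5 + 6 + 8 + 6 + 7) / 5 = 32/5 = 6.4
  mean(B) = (1 + 7 + 1 + 7 + 6) / 5 = 22/5 = 4.4

Step 2 — sample covariance S[i,j] = (1/(n-1)) · Σ_k (x_{k,i} - mean_i) · (x_{k,j} - mean_j), with n-1 = 4.
  S[A,A] = ((-1.4)·(-1.4) + (-0.4)·(-0.4) + (1.6)·(1.6) + (-0.4)·(-0.4) + (0.6)·(0.6)) / 4 = 5.2/4 = 1.3
  S[A,B] = ((-1.4)·(-3.4) + (-0.4)·(2.6) + (1.6)·(-3.4) + (-0.4)·(2.6) + (0.6)·(1.6)) / 4 = -1.8/4 = -0.45
  S[B,B] = ((-3.4)·(-3.4) + (2.6)·(2.6) + (-3.4)·(-3.4) + (2.6)·(2.6) + (1.6)·(1.6)) / 4 = 39.2/4 = 9.8

S is symmetric (S[j,i] = S[i,j]). Assembling:

S = [[1.3, -0.45],
 [-0.45, 9.8]]


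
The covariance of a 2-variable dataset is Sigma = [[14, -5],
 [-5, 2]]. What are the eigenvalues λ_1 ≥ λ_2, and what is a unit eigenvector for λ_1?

Step 1 — characteristic polynomial of 2×2 Sigma:
  det(Sigma - λI) = λ² - trace · λ + det = 0.
  trace = 14 + 2 = 16, det = 14·2 - (-5)² = 3.
Step 2 — discriminant:
  Δ = trace² - 4·det = 256 - 12 = 244.
Step 3 — eigenvalues:
  λ = (trace ± √Δ)/2 = (16 ± 15.6205)/2,
  λ_1 = 15.8102,  λ_2 = 0.1898.

Step 4 — unit eigenvector for λ_1: solve (Sigma - λ_1 I)v = 0. First row:
  (14 - 15.8102)·v_x + (-5)·v_y = 0, i.e. (-1.8102)·v_x + (-5)·v_y = 0,
  so v ∝ (b, λ_1 - a) = (-5, 1.8102); multiply by -1 so the first entry is positive: u = (5, -1.8102).
  ||u|| = √((5)² + (-1.8102)²) = √(28.277) ≈ 5.3176,
  v_1 = u/||u|| ≈ (0.9403, -0.3404) (||v_1|| = 1).

λ_1 = 15.8102,  λ_2 = 0.1898;  v_1 ≈ (0.9403, -0.3404)


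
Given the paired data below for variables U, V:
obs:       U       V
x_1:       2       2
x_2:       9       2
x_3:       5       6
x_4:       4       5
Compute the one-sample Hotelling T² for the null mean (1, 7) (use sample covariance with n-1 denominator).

Step 1 — sample mean vector:
  mean(U) = (2 + 9 + 5 + 4) / 4 = 20/4 = 5
  mean(V) = (2 + 2 + 6 + 5) / 4 = 15/4 = 3.75
  x̄ = (5, 3.75),  deviation x̄ - mu_0 = (5, 3.75) - (1, 7) = (4, -3.25).

Step 2 — sample covariance matrix, S[i,j] = (1/(n-1)) · Σ_k (x_{k,i} - mean_i) · (x_{k,j} - mean_j), divisor n-1 = 3:
  S[U,U] = ((-3)·(-3) + (4)·(4) + (0)·(0) + (-1)·(-1)) / 3 = 26/3 = 8.6667
  S[U,V] = ((-3)·(-1.75) + (4)·(-1.75) + (0)·(2.25) + (-1)·(1.25)) / 3 = -3/3 = -1
  S[V,V] = ((-1.75)·(-1.75) + (-1.75)·(-1.75) + (2.25)·(2.25) + (1.25)·(1.25)) / 3 = 12.75/3 = 4.25
  S = [[8.6667, -1],
 [-1, 4.25]].

Step 3 — invert S. det(S) = 8.6667·4.25 - (-1)² = 35.8333.
  S^{-1} = (1/det) · [[d, -b], [-b, a]] = [[0.1186, 0.0279],
 [0.0279, 0.2419]].

Step 4 — quadratic form (x̄ - mu_0)^T · S^{-1} · (x̄ - mu_0):
  S^{-1} · (x̄ - mu_0) = (0.3837, -0.6744),
  (x̄ - mu_0)^T · [...] = (4)·(0.3837) + (-3.25)·(-0.6744) = 3.7267.

Step 5 — scale by n: T² = 4 · 3.7267 = 14.907.

T² ≈ 14.907


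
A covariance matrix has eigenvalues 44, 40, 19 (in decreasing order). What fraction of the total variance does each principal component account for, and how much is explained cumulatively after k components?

Step 1 — total variance = trace(Sigma) = Σ λ_i = 44 + 40 + 19 = 103.

Step 2 — fraction explained by component i = λ_i / Σ λ:
  PC1: 44/103 = 0.4272
  PC2: 40/103 = 0.3883
  PC3: 19/103 = 0.1845

Step 3 — cumulative fraction after k components = (λ_1 + ... + λ_k) / Σ λ:
  k = 1: 44/103 = 0.4272
  k = 2: (44 + 40)/103 = 84/103 = 0.8155
  k = 3: (44 + 40 + 19)/103 = 103/103 = 1

Summary (fraction, with percent):

explained: PC1 0.4272 (42.72%), PC2 0.3883 (38.83%), PC3 0.1845 (18.45%);  cumulative: 0.4272, 0.8155, 1


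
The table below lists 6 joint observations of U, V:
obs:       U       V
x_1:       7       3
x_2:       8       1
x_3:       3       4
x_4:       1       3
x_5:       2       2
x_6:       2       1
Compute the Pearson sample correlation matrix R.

Step 1 — column means:
  mean(U) = (7 + 8 + 3 + 1 + 2 + 2) / 6 = 23/6 = 3.8333
  mean(V) = (3 + 1 + 4 + 3 + 2 + 1) / 6 = 14/6 = 2.3333

Step 2 — sample variances and covariances s[i,j] = (1/(n-1)) · Σ_k (x_{k,i} - mean_i) · (x_{k,j} - mean_j), with n-1 = 5:
  s[U,U] = ((3.1667)·(3.1667) + (4.1667)·(4.1667) + (-0.8333)·(-0.8333) + (-2.8333)·(-2.8333) + (-1.8333)·(-1.8333) + (-1.8333)·(-1.8333)) / 5 = 42.8333/5 = 8.5667
  s[U,V] = ((3.1667)·(0.6667) + (4.1667)·(-1.3333) + (-0.8333)·(1.6667) + (-2.8333)·(0.6667) + (-1.8333)·(-0.3333) + (-1.8333)·(-1.3333)) / 5 = -3.6667/5 = -0.7333
  s[V,V] = ((0.6667)·(0.6667) + (-1.3333)·(-1.3333) + (1.6667)·(1.6667) + (0.6667)·(0.6667) + (-0.3333)·(-0.3333) + (-1.3333)·(-1.3333)) / 5 = 7.3333/5 = 1.4667
  Sample standard deviations s_i = √(s[i,i]):
  s(U) = √(8.5667) = 2.9269
  s(V) = √(1.4667) = 1.2111

Step 3 — r_{ij} = s_{ij} / (s_i · s_j):
  r[U,U] = 1 (diagonal).
  r[U,V] = -0.7333 / (2.9269 · 1.2111) = -0.7333 / 3.5446 = -0.2069
  r[V,V] = 1 (diagonal).

R is symmetric with unit diagonal. Assembling:

R = [[1, -0.2069],
 [-0.2069, 1]]


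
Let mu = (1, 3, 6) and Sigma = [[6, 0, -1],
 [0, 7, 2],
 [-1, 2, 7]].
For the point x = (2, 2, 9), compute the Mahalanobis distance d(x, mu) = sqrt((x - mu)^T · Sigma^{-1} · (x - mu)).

Step 1 — centre the observation: (x - mu) = (1, -1, 3).

Step 2 — invert Sigma (cofactor / det for 3×3, or solve directly):
  Sigma^{-1} = [[0.1711, -0.0076, 0.0266],
 [-0.0076, 0.1559, -0.0456],
 [0.0266, -0.0456, 0.1597]].

Step 3 — form the quadratic (x - mu)^T · Sigma^{-1} · (x - mu):
  Sigma^{-1} · (x - mu) = (0.2586, -0.3004, 0.5513).
  (x - mu)^T · [Sigma^{-1} · (x - mu)] = (1)·(0.2586) + (-1)·(-0.3004) + (3)·(0.5513) = 2.2129.

Step 4 — take square root: d = √(2.2129) ≈ 1.4876.

d(x, mu) = √(2.2129) ≈ 1.4876


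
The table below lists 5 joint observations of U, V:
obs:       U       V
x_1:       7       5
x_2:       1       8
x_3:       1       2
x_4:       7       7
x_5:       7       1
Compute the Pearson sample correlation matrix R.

Step 1 — column means:
  mean(U) = (7 + 1 + 1 + 7 + 7) / 5 = 23/5 = 4.6
  mean(V) = (5 + 8 + 2 + 7 + 1) / 5 = 23/5 = 4.6

Step 2 — sample variances and covariances s[i,j] = (1/(n-1)) · Σ_k (x_{k,i} - mean_i) · (x_{k,j} - mean_j), with n-1 = 4:
  s[U,U] = ((2.4)·(2.4) + (-3.6)·(-3.6) + (-3.6)·(-3.6) + (2.4)·(2.4) + (2.4)·(2.4)) / 4 = 43.2/4 = 10.8
  s[U,V] = ((2.4)·(0.4) + (-3.6)·(3.4) + (-3.6)·(-2.6) + (2.4)·(2.4) + (2.4)·(-3.6)) / 4 = -4.8/4 = -1.2
  s[V,V] = ((0.4)·(0.4) + (3.4)·(3.4) + (-2.6)·(-2.6) + (2.4)·(2.4) + (-3.6)·(-3.6)) / 4 = 37.2/4 = 9.3
  Sample standard deviations s_i = √(s[i,i]):
  s(U) = √(10.8) = 3.2863
  s(V) = √(9.3) = 3.0496

Step 3 — r_{ij} = s_{ij} / (s_i · s_j):
  r[U,U] = 1 (diagonal).
  r[U,V] = -1.2 / (3.2863 · 3.0496) = -1.2 / 10.022 = -0.1197
  r[V,V] = 1 (diagonal).

R is symmetric with unit diagonal. Assembling:

R = [[1, -0.1197],
 [-0.1197, 1]]


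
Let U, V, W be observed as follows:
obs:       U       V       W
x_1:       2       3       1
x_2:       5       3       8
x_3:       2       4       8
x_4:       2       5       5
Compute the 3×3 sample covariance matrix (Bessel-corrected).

Step 1 — column means:
  mean(U) = (2 + 5 + 2 + 2) / 4 = 11/4 = 2.75
  mean(V) = (3 + 3 + 4 + 5) / 4 = 15/4 = 3.75
  mean(W) = (1 + 8 + 8 + 5) / 4 = 22/4 = 5.5

Step 2 — sample covariance S[i,j] = (1/(n-1)) · Σ_k (x_{k,i} - mean_i) · (x_{k,j} - mean_j), with n-1 = 3.
  S[U,U] = ((-0.75)·(-0.75) + (2.25)·(2.25) + (-0.75)·(-0.75) + (-0.75)·(-0.75)) / 3 = 6.75/3 = 2.25
  S[U,V] = ((-0.75)·(-0.75) + (2.25)·(-0.75) + (-0.75)·(0.25) + (-0.75)·(1.25)) / 3 = -2.25/3 = -0.75
  S[U,W] = ((-0.75)·(-4.5) + (2.25)·(2.5) + (-0.75)·(2.5) + (-0.75)·(-0.5)) / 3 = 7.5/3 = 2.5
  S[V,V] = ((-0.75)·(-0.75) + (-0.75)·(-0.75) + (0.25)·(0.25) + (1.25)·(1.25)) / 3 = 2.75/3 = 0.9167
  S[V,W] = ((-0.75)·(-4.5) + (-0.75)·(2.5) + (0.25)·(2.5) + (1.25)·(-0.5)) / 3 = 1.5/3 = 0.5
  S[W,W] = ((-4.5)·(-4.5) + (2.5)·(2.5) + (2.5)·(2.5) + (-0.5)·(-0.5)) / 3 = 33/3 = 11

S is symmetric (S[j,i] = S[i,j]). Assembling:

S = [[2.25, -0.75, 2.5],
 [-0.75, 0.9167, 0.5],
 [2.5, 0.5, 11]]


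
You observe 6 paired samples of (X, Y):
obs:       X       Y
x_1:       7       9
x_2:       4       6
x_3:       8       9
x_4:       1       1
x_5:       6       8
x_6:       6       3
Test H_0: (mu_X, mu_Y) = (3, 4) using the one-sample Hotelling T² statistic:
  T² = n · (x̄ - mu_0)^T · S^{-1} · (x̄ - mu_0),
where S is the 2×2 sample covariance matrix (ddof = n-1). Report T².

Step 1 — sample mean vector:
  mean(X) = (7 + 4 + 8 + 1 + 6 + 6) / 6 = 32/6 = 5.3333
  mean(Y) = (9 + 6 + 9 + 1 + 8 + 3) / 6 = 36/6 = 6
  x̄ = (5.3333, 6),  deviation x̄ - mu_0 = (5.3333, 6) - (3, 4) = (2.3333, 2).

Step 2 — sample covariance matrix, S[i,j] = (1/(n-1)) · Σ_k (x_{k,i} - mean_i) · (x_{k,j} - mean_j), divisor n-1 = 5:
  S[X,X] = ((1.6667)·(1.6667) + (-1.3333)·(-1.3333) + (2.6667)·(2.6667) + (-4.3333)·(-4.3333) + (0.6667)·(0.6667) + (0.6667)·(0.6667)) / 5 = 31.3333/5 = 6.2667
  S[X,Y] = ((1.6667)·(3) + (-1.3333)·(0) + (2.6667)·(3) + (-4.3333)·(-5) + (0.6667)·(2) + (0.6667)·(-3)) / 5 = 34/5 = 6.8
  S[Y,Y] = ((3)·(3) + (0)·(0) + (3)·(3) + (-5)·(-5) + (2)·(2) + (-3)·(-3)) / 5 = 56/5 = 11.2
  S = [[6.2667, 6.8],
 [6.8, 11.2]].

Step 3 — invert S. det(S) = 6.2667·11.2 - (6.8)² = 23.9467.
  S^{-1} = (1/det) · [[d, -b], [-b, a]] = [[0.4677, -0.284],
 [-0.284, 0.2617]].

Step 4 — quadratic form (x̄ - mu_0)^T · S^{-1} · (x̄ - mu_0):
  S^{-1} · (x̄ - mu_0) = (0.5234, -0.1392),
  (x̄ - mu_0)^T · [...] = (2.3333)·(0.5234) + (2)·(-0.1392) = 0.9428.

Step 5 — scale by n: T² = 6 · 0.9428 = 5.657.

T² ≈ 5.657


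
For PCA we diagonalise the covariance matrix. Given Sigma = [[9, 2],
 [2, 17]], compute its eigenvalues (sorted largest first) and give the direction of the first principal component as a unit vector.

Step 1 — characteristic polynomial of 2×2 Sigma:
  det(Sigma - λI) = λ² - trace · λ + det = 0.
  trace = 9 + 17 = 26, det = 9·17 - (2)² = 149.
Step 2 — discriminant:
  Δ = trace² - 4·det = 676 - 596 = 80.
Step 3 — eigenvalues:
  λ = (trace ± √Δ)/2 = (26 ± 8.9443)/2,
  λ_1 = 17.4721,  λ_2 = 8.5279.

Step 4 — unit eigenvector for λ_1: solve (Sigma - λ_1 I)v = 0. First row:
  (9 - 17.4721)·v_x + (2)·v_y = 0, i.e. (-8.4721)·v_x + (2)·v_y = 0,
  so v ∝ (b, λ_1 - a) = (2, 8.4721) = u.
  ||u|| = √((2)² + (8.4721)²) = √(75.7771) ≈ 8.705,
  v_1 = u/||u|| ≈ (0.2298, 0.9732) (||v_1|| = 1).

λ_1 = 17.4721,  λ_2 = 8.5279;  v_1 ≈ (0.2298, 0.9732)


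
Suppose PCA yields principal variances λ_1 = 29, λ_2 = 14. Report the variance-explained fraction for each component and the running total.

Step 1 — total variance = trace(Sigma) = Σ λ_i = 29 + 14 = 43.

Step 2 — fraction explained by component i = λ_i / Σ λ:
  PC1: 29/43 = 0.6744
  PC2: 14/43 = 0.3256

Step 3 — cumulative fraction after k components = (λ_1 + ... + λ_k) / Σ λ:
  k = 1: 29/43 = 0.6744
  k = 2: (29 + 14)/43 = 43/43 = 1

Summary (fraction, with percent):

explained: PC1 0.6744 (67.44%), PC2 0.3256 (32.56%);  cumulative: 0.6744, 1


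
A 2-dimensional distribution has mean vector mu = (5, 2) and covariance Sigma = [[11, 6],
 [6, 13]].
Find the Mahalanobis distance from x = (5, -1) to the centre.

Step 1 — centre the observation: (x - mu) = (0, -3).

Step 2 — invert Sigma. det(Sigma) = 11·13 - (6)² = 107.
  Sigma^{-1} = (1/det) · [[d, -b], [-b, a]] = [[0.1215, -0.0561],
 [-0.0561, 0.1028]].

Step 3 — form the quadratic (x - mu)^T · Sigma^{-1} · (x - mu):
  Sigma^{-1} · (x - mu) = (0.1682, -0.3084).
  (x - mu)^T · [Sigma^{-1} · (x - mu)] = (0)·(0.1682) + (-3)·(-0.3084) = 0.9252.

Step 4 — take square root: d = √(0.9252) ≈ 0.9619.

d(x, mu) = √(0.9252) ≈ 0.9619


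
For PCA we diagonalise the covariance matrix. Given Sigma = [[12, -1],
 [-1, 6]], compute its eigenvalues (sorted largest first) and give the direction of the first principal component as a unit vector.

Step 1 — characteristic polynomial of 2×2 Sigma:
  det(Sigma - λI) = λ² - trace · λ + det = 0.
  trace = 12 + 6 = 18, det = 12·6 - (-1)² = 71.
Step 2 — discriminant:
  Δ = trace² - 4·det = 324 - 284 = 40.
Step 3 — eigenvalues:
  λ = (trace ± √Δ)/2 = (18 ± 6.3246)/2,
  λ_1 = 12.1623,  λ_2 = 5.8377.

Step 4 — unit eigenvector for λ_1: solve (Sigma - λ_1 I)v = 0. First row:
  (12 - 12.1623)·v_x + (-1)·v_y = 0, i.e. (-0.1623)·v_x + (-1)·v_y = 0,
  so v ∝ (b, λ_1 - a) = (-1, 0.1623); multiply by -1 so the first entry is positive: u = (1, -0.1623).
  ||u|| = √((1)² + (-0.1623)²) = √(1.0263) ≈ 1.0131,
  v_1 = u/||u|| ≈ (0.9871, -0.1602) (||v_1|| = 1).

λ_1 = 12.1623,  λ_2 = 5.8377;  v_1 ≈ (0.9871, -0.1602)


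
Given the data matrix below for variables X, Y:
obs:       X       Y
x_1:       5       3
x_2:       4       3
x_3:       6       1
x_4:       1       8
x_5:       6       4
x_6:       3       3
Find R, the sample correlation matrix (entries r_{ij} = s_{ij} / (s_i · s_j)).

Step 1 — column means:
  mean(X) = (5 + 4 + 6 + 1 + 6 + 3) / 6 = 25/6 = 4.1667
  mean(Y) = (3 + 3 + 1 + 8 + 4 + 3) / 6 = 22/6 = 3.6667

Step 2 — sample variances and covariances s[i,j] = (1/(n-1)) · Σ_k (x_{k,i} - mean_i) · (x_{k,j} - mean_j), with n-1 = 5:
  s[X,X] = ((0.8333)·(0.8333) + (-0.1667)·(-0.1667) + (1.8333)·(1.8333) + (-3.1667)·(-3.1667) + (1.8333)·(1.8333) + (-1.1667)·(-1.1667)) / 5 = 18.8333/5 = 3.7667
  s[X,Y] = ((0.8333)·(-0.6667) + (-0.1667)·(-0.6667) + (1.8333)·(-2.6667) + (-3.1667)·(4.3333) + (1.8333)·(0.3333) + (-1.1667)·(-0.6667)) / 5 = -17.6667/5 = -3.5333
  s[Y,Y] = ((-0.6667)·(-0.6667) + (-0.6667)·(-0.6667) + (-2.6667)·(-2.6667) + (4.3333)·(4.3333) + (0.3333)·(0.3333) + (-0.6667)·(-0.6667)) / 5 = 27.3333/5 = 5.4667
  Sample standard deviations s_i = √(s[i,i]):
  s(X) = √(3.7667) = 1.9408
  s(Y) = √(5.4667) = 2.3381

Step 3 — r_{ij} = s_{ij} / (s_i · s_j):
  r[X,X] = 1 (diagonal).
  r[X,Y] = -3.5333 / (1.9408 · 2.3381) = -3.5333 / 4.5377 = -0.7787
  r[Y,Y] = 1 (diagonal).

R is symmetric with unit diagonal. Assembling:

R = [[1, -0.7787],
 [-0.7787, 1]]


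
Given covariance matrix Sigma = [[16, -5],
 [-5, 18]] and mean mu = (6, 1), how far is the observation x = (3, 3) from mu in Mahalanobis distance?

Step 1 — centre the observation: (x - mu) = (-3, 2).

Step 2 — invert Sigma. det(Sigma) = 16·18 - (-5)² = 263.
  Sigma^{-1} = (1/det) · [[d, -b], [-b, a]] = [[0.0684, 0.019],
 [0.019, 0.0608]].

Step 3 — form the quadratic (x - mu)^T · Sigma^{-1} · (x - mu):
  Sigma^{-1} · (x - mu) = (-0.1673, 0.0646).
  (x - mu)^T · [Sigma^{-1} · (x - mu)] = (-3)·(-0.1673) + (2)·(0.0646) = 0.6312.

Step 4 — take square root: d = √(0.6312) ≈ 0.7945.

d(x, mu) = √(0.6312) ≈ 0.7945


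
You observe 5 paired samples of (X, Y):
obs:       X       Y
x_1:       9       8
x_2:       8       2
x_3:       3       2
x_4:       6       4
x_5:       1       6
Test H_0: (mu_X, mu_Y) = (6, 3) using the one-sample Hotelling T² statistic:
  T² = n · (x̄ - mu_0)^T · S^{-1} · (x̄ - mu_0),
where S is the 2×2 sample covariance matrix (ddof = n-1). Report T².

Step 1 — sample mean vector:
  mean(X) = (9 + 8 + 3 + 6 + 1) / 5 = 27/5 = 5.4
  mean(Y) = (8 + 2 + 2 + 4 + 6) / 5 = 22/5 = 4.4
  x̄ = (5.4, 4.4),  deviation x̄ - mu_0 = (5.4, 4.4) - (6, 3) = (-0.6, 1.4).

Step 2 — sample covariance matrix, S[i,j] = (1/(n-1)) · Σ_k (x_{k,i} - mean_i) · (x_{k,j} - mean_j), divisor n-1 = 4:
  S[X,X] = ((3.6)·(3.6) + (2.6)·(2.6) + (-2.4)·(-2.4) + (0.6)·(0.6) + (-4.4)·(-4.4)) / 4 = 45.2/4 = 11.3
  S[X,Y] = ((3.6)·(3.6) + (2.6)·(-2.4) + (-2.4)·(-2.4) + (0.6)·(-0.4) + (-4.4)·(1.6)) / 4 = 5.2/4 = 1.3
  S[Y,Y] = ((3.6)·(3.6) + (-2.4)·(-2.4) + (-2.4)·(-2.4) + (-0.4)·(-0.4) + (1.6)·(1.6)) / 4 = 27.2/4 = 6.8
  S = [[11.3, 1.3],
 [1.3, 6.8]].

Step 3 — invert S. det(S) = 11.3·6.8 - (1.3)² = 75.15.
  S^{-1} = (1/det) · [[d, -b], [-b, a]] = [[0.0905, -0.0173],
 [-0.0173, 0.1504]].

Step 4 — quadratic form (x̄ - mu_0)^T · S^{-1} · (x̄ - mu_0):
  S^{-1} · (x̄ - mu_0) = (-0.0785, 0.2209),
  (x̄ - mu_0)^T · [...] = (-0.6)·(-0.0785) + (1.4)·(0.2209) = 0.3564.

Step 5 — scale by n: T² = 5 · 0.3564 = 1.7818.

T² ≈ 1.7818


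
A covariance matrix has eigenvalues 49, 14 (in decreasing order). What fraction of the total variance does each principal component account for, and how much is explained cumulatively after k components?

Step 1 — total variance = trace(Sigma) = Σ λ_i = 49 + 14 = 63.

Step 2 — fraction explained by component i = λ_i / Σ λ:
  PC1: 49/63 = 0.7778
  PC2: 14/63 = 0.2222

Step 3 — cumulative fraction after k components = (λ_1 + ... + λ_k) / Σ λ:
  k = 1: 49/63 = 0.7778
  k = 2: (49 + 14)/63 = 63/63 = 1

Summary (fraction, with percent):

explained: PC1 0.7778 (77.78%), PC2 0.2222 (22.22%);  cumulative: 0.7778, 1


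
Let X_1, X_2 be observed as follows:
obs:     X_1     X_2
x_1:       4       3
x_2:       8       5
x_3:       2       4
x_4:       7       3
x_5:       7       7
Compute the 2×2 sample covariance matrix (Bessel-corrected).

Step 1 — column means:
  mean(X_1) = (4 + 8 + 2 + 7 + 7) / 5 = 28/5 = 5.6
  mean(X_2) = (3 + 5 + 4 + 3 + 7) / 5 = 22/5 = 4.4

Step 2 — sample covariance S[i,j] = (1/(n-1)) · Σ_k (x_{k,i} - mean_i) · (x_{k,j} - mean_j), with n-1 = 4.
  S[X_1,X_1] = ((-1.6)·(-1.6) + (2.4)·(2.4) + (-3.6)·(-3.6) + (1.4)·(1.4) + (1.4)·(1.4)) / 4 = 25.2/4 = 6.3
  S[X_1,X_2] = ((-1.6)·(-1.4) + (2.4)·(0.6) + (-3.6)·(-0.4) + (1.4)·(-1.4) + (1.4)·(2.6)) / 4 = 6.8/4 = 1.7
  S[X_2,X_2] = ((-1.4)·(-1.4) + (0.6)·(0.6) + (-0.4)·(-0.4) + (-1.4)·(-1.4) + (2.6)·(2.6)) / 4 = 11.2/4 = 2.8

S is symmetric (S[j,i] = S[i,j]). Assembling:

S = [[6.3, 1.7],
 [1.7, 2.8]]


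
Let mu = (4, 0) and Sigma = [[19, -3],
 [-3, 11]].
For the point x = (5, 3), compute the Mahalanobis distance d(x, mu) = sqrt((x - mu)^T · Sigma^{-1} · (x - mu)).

Step 1 — centre the observation: (x - mu) = (1, 3).

Step 2 — invert Sigma. det(Sigma) = 19·11 - (-3)² = 200.
  Sigma^{-1} = (1/det) · [[d, -b], [-b, a]] = [[0.055, 0.015],
 [0.015, 0.095]].

Step 3 — form the quadratic (x - mu)^T · Sigma^{-1} · (x - mu):
  Sigma^{-1} · (x - mu) = (0.1, 0.3).
  (x - mu)^T · [Sigma^{-1} · (x - mu)] = (1)·(0.1) + (3)·(0.3) = 1.

Step 4 — take square root: d = √(1) ≈ 1.

d(x, mu) = √(1) ≈ 1


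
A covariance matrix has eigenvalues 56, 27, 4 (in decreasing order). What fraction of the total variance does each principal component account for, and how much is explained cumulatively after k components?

Step 1 — total variance = trace(Sigma) = Σ λ_i = 56 + 27 + 4 = 87.

Step 2 — fraction explained by component i = λ_i / Σ λ:
  PC1: 56/87 = 0.6437
  PC2: 27/87 = 0.3103
  PC3: 4/87 = 0.046

Step 3 — cumulative fraction after k components = (λ_1 + ... + λ_k) / Σ λ:
  k = 1: 56/87 = 0.6437
  k = 2: (56 + 27)/87 = 83/87 = 0.954
  k = 3: (56 + 27 + 4)/87 = 87/87 = 1

Summary (fraction, with percent):

explained: PC1 0.6437 (64.37%), PC2 0.3103 (31.03%), PC3 0.046 (4.6%);  cumulative: 0.6437, 0.954, 1


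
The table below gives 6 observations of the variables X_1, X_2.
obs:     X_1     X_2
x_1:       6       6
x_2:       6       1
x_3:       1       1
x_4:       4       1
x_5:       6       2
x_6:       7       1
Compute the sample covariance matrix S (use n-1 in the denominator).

Step 1 — column means:
  mean(X_1) = (6 + 6 + 1 + 4 + 6 + 7) / 6 = 30/6 = 5
  mean(X_2) = (6 + 1 + 1 + 1 + 2 + 1) / 6 = 12/6 = 2

Step 2 — sample covariance S[i,j] = (1/(n-1)) · Σ_k (x_{k,i} - mean_i) · (x_{k,j} - mean_j), with n-1 = 5.
  S[X_1,X_1] = ((1)·(1) + (1)·(1) + (-4)·(-4) + (-1)·(-1) + (1)·(1) + (2)·(2)) / 5 = 24/5 = 4.8
  S[X_1,X_2] = ((1)·(4) + (1)·(-1) + (-4)·(-1) + (-1)·(-1) + (1)·(0) + (2)·(-1)) / 5 = 6/5 = 1.2
  S[X_2,X_2] = ((4)·(4) + (-1)·(-1) + (-1)·(-1) + (-1)·(-1) + (0)·(0) + (-1)·(-1)) / 5 = 20/5 = 4

S is symmetric (S[j,i] = S[i,j]). Assembling:

S = [[4.8, 1.2],
 [1.2, 4]]


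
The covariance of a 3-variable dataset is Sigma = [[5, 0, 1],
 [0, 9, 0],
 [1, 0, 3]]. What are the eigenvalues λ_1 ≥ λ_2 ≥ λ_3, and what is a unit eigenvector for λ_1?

Step 1 — characteristic polynomial p(λ) = det(λI - Sigma) = λ³ - tr·λ² + c_1·λ - det, where tr = trace, c_1 = sum of the principal 2×2 minors, det = det(Sigma):
  tr = 5 + 9 + 3 = 17,
  c_1 = (5·9 - (0)²) + (5·3 - (1)²) + (9·3 - (0)²) = 45 + 14 + 27 = 86,
  det = 5·(9·3 - (0)²) - (0)·((0)·3 - (0)·(1)) + (1)·((0)·(0) - 9·(1)) = 5·(27) - (0)·(0) + (1)·(-9) = 126.
  So p(λ) = λ³ - 17λ² + 86λ - 126.
Step 2 — look for an integer root (rational root theorem: any rational root is an integer divisor of 126). Testing λ = 9:
  p(9) = 729 - 1377 + 774 - 126 = 0  ✓
  Dividing out (λ - 9): p(λ) = (λ - 9)(λ² - 8λ + 14).
Step 3 — remaining eigenvalues from the quadratic λ² - 8λ + 14 = 0:
  Δ = 8² - 4·14 = 64 - 56 = 8,  λ = (8 ± √8)/2 = (8 ± 2.8284)/2 ≈ 5.4142 or 2.5858.
  Sorted: λ_1 = 9,  λ_2 = 5.4142,  λ_3 = 2.5858  (check: sum = 17 = tr ✓).

Step 4 — unit eigenvector for λ_1 = 9: v spans the null space of (Sigma - λ_1 I), whose rows are
  r_1 = (-4, 0, 1),  r_2 = (0, 0, 0),  r_3 = (1, 0, -6).
  v is orthogonal to every row, so take v ∝ r_1 × r_3 = ((0)·(-6) - (1)·(0), (1)·(1) - (-4)·(-6), (-4)·(0) - (0)·(1)) = (0, -23, 0).
  Rescale (divide by 23; multiply by -1 so the first nonzero entry is positive): u = (0, 1, 0).
  ||u|| = √((0)² + (1)² + (0)²) = √(1) = 1,  v_1 = u/||u|| ≈ (0, 1, 0) (||v_1|| = 1).

λ_1 = 9,  λ_2 = 5.4142,  λ_3 = 2.5858;  v_1 ≈ (0, 1, 0)


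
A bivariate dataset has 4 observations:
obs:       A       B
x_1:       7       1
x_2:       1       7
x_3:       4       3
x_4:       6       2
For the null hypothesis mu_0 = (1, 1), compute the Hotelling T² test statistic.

Step 1 — sample mean vector:
  mean(A) = (7 + 1 + 4 + 6) / 4 = 18/4 = 4.5
  mean(B) = (1 + 7 + 3 + 2) / 4 = 13/4 = 3.25
  x̄ = (4.5, 3.25),  deviation x̄ - mu_0 = (4.5, 3.25) - (1, 1) = (3.5, 2.25).

Step 2 — sample covariance matrix, S[i,j] = (1/(n-1)) · Σ_k (x_{k,i} - mean_i) · (x_{k,j} - mean_j), divisor n-1 = 3:
  S[A,A] = ((2.5)·(2.5) + (-3.5)·(-3.5) + (-0.5)·(-0.5) + (1.5)·(1.5)) / 3 = 21/3 = 7
  S[A,B] = ((2.5)·(-2.25) + (-3.5)·(3.75) + (-0.5)·(-0.25) + (1.5)·(-1.25)) / 3 = -20.5/3 = -6.8333
  S[B,B] = ((-2.25)·(-2.25) + (3.75)·(3.75) + (-0.25)·(-0.25) + (-1.25)·(-1.25)) / 3 = 20.75/3 = 6.9167
  S = [[7, -6.8333],
 [-6.8333, 6.9167]].

Step 3 — invert S. det(S) = 7·6.9167 - (-6.8333)² = 1.7222.
  S^{-1} = (1/det) · [[d, -b], [-b, a]] = [[4.0161, 3.9677],
 [3.9677, 4.0645]].

Step 4 — quadratic form (x̄ - mu_0)^T · S^{-1} · (x̄ - mu_0):
  S^{-1} · (x̄ - mu_0) = (22.9839, 23.0323),
  (x̄ - mu_0)^T · [...] = (3.5)·(22.9839) + (2.25)·(23.0323) = 132.2661.

Step 5 — scale by n: T² = 4 · 132.2661 = 529.0645.

T² ≈ 529.0645
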